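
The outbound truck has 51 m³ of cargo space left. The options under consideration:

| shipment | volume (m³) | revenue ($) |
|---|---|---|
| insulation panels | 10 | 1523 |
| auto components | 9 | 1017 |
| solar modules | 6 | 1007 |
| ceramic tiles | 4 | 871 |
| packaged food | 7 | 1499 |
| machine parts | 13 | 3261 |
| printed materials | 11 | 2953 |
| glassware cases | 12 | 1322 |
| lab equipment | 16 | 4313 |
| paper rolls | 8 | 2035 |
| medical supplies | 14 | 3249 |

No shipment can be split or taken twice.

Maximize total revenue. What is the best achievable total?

12897

Taking the top-ratio shipments first gives machine parts + printed materials + lab equipment + paper rolls for 12562 (48 m³).
Dropping paper rolls frees 8 m³; slotting in ceramic tiles + packaged food (11 m³) lifts the total to 12897 at 51 m³.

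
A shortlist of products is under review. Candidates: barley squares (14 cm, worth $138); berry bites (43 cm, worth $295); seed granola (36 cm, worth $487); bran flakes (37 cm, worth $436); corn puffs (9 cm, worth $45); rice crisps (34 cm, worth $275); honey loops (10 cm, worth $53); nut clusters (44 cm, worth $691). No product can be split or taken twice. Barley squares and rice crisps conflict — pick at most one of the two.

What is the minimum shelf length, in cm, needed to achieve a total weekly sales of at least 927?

77

Look for the lowest-shelf combination reaching 927.
barley squares + corn puffs + honey loops + nut clusters: 927 weekly sales at 77 cm.
Any bundle with less than 77 cm falls short of 927.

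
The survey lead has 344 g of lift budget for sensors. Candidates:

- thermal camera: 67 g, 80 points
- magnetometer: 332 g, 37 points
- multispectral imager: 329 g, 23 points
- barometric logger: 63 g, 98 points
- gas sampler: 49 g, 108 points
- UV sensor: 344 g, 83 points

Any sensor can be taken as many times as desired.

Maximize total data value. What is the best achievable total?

756

Best packing: 7×gas sampler — 343 g, 756 total.
The spare 1 g is too small for any remaining sensor, and no exchange beats 756.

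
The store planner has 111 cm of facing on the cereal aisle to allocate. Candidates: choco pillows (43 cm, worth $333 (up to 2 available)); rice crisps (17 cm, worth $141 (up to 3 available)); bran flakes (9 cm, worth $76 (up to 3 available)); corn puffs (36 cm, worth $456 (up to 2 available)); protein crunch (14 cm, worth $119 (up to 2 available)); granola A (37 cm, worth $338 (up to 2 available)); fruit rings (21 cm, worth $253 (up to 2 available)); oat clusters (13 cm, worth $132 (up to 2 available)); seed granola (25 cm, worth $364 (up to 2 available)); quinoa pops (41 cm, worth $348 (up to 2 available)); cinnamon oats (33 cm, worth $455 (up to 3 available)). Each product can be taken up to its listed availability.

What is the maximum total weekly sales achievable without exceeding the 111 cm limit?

1447

Ranking by ratio (weekly sales/cm): seed granola 14.56, cinnamon oats 13.79, corn puffs 12.67.
A density-first pass picks fruit rings + 2×seed granola + cinnamon oats — 1436 at 104 cm.
Dropping fruit rings frees 21 cm; slotting in 2×oat clusters (26 cm) lifts the total to 1447 at 109 cm.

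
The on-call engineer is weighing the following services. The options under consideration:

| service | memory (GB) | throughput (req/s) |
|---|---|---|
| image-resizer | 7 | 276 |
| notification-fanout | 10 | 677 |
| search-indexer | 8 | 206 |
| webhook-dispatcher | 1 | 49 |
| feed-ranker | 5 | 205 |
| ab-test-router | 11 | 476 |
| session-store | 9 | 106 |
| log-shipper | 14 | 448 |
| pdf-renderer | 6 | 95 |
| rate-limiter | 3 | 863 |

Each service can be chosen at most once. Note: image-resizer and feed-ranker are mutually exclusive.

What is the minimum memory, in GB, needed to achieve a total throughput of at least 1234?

13

Minimise GB subject to total throughput ≥ 1234.
notification-fanout + rate-limiter: 1540 throughput at 13 GB.
Any bundle with less than 13 GB falls short of 1234.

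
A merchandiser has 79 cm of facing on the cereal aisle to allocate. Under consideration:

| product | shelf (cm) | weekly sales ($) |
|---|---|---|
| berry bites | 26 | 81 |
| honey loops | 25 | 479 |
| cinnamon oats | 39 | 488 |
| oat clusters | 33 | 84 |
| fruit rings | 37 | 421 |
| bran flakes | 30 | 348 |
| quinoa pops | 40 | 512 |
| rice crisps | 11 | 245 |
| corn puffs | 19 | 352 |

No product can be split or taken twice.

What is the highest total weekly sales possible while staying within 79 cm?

By weekly sales per cm: rice crisps 22.27, honey loops 19.16, corn puffs 18.53 lead.
Taking the top-ratio products first gives honey loops + rice crisps + corn puffs for 1076 (55 cm).
The 19 cm tied up in corn puffs is better spent on quinoa pops — total rises to 1236 (76 cm).

1236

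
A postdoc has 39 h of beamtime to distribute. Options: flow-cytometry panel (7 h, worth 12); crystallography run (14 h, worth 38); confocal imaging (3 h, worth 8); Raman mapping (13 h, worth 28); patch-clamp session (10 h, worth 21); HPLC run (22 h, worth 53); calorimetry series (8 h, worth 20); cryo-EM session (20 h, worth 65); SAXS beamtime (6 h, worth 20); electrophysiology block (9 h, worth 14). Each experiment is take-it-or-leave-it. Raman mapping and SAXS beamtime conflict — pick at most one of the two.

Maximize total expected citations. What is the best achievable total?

Ranking by ratio (expected citations/h): SAXS beamtime 3.33, cryo-EM session 3.25, crystallography run 2.71, confocal imaging 2.67.
Greedy by ratio would take confocal imaging + calorimetry series + cryo-EM session + SAXS beamtime: 37 h used, total 113.
The 8 h tied up in calorimetry series is better spent on patch-clamp session — total rises to 114 (39 h).
That's the maximum — no feasible swap from here does better than 114.

114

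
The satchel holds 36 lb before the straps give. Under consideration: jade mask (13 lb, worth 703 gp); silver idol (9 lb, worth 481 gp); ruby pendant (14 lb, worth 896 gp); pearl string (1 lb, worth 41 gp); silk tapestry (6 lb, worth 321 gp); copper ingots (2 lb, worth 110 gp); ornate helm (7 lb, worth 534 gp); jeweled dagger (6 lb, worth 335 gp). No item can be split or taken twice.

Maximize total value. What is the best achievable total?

Ranking by ratio (value/lb): ornate helm 76.29, ruby pendant 64.00, jeweled dagger 55.83, copper ingots 55.00.
Greedy by ratio would take ruby pendant + pearl string + silk tapestry + copper ingots + ornate helm + jeweled dagger: 36 lb used, total 2237.
The 9 lb tied up in pearl string and silk tapestry and copper ingots is better spent on silver idol — total rises to 2246 (36 lb).
Runner-up jade mask + ruby pendant + copper ingots + ornate helm tops out at 2243.

2246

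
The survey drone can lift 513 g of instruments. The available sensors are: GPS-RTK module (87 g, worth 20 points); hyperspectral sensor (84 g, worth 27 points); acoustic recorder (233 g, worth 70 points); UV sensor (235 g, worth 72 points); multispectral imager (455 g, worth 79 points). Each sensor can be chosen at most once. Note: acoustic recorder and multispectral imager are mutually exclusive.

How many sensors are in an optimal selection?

2

Optimal total is 142.
One optimal bundle: acoustic recorder + UV sensor (468 g).
Any selection reaching 142 contains exactly 2 sensors.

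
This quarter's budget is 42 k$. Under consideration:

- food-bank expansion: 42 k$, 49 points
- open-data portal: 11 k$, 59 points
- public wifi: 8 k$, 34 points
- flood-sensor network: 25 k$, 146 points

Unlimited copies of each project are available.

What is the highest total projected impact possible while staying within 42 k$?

By projected impact per k$: flood-sensor network 5.84, open-data portal 5.36, public wifi 4.25, food-bank expansion 1.17 lead.
Filling by ratio: open-data portal + flood-sensor network for 205, with 6 k$ left unused.
Replace open-data portal with 2×public wifi: the trade gains 9 net, giving 214 at 41 k$.

214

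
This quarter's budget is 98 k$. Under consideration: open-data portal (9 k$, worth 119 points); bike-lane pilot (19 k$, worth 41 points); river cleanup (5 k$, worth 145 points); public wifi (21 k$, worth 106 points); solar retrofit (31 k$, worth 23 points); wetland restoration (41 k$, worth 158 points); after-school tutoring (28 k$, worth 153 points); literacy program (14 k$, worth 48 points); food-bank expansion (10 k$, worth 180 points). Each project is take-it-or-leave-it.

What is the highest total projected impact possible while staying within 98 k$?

Filling by ratio: open-data portal + river cleanup + public wifi + after-school tutoring + literacy program + food-bank expansion for 751, with 11 k$ left unused.
Replace public wifi and literacy program with wetland restoration: the trade gains 4 net, giving 755 at 93 k$.
An exhaustive check of the 512 subsets confirms 755.

755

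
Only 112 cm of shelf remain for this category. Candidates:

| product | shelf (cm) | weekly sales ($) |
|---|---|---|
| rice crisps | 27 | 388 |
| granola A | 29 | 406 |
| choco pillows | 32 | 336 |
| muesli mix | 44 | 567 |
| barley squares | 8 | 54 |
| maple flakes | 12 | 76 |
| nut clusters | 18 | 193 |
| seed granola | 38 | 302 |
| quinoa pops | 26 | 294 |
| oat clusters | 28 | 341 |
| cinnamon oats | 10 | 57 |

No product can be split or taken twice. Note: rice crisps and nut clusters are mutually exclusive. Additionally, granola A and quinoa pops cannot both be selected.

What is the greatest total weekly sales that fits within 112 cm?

1437

The ratio heuristic lands on rice crisps + granola A + muesli mix + barley squares (1415) but leaves 4 cm idle.
The 8 cm tied up in barley squares is better spent on maple flakes — total rises to 1437 (112 cm).
Runner-up rice crisps + granola A + muesli mix + cinnamon oats tops out at 1418.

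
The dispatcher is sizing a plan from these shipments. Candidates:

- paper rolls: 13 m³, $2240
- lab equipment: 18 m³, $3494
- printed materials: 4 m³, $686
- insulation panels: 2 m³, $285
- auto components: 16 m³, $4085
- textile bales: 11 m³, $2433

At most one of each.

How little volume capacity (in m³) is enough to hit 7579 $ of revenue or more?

34

Minimise m³ subject to total revenue ≥ 7579.
lab equipment + auto components reaches 7579 using 34 m³.
No combination under 34 m³ hits 7579.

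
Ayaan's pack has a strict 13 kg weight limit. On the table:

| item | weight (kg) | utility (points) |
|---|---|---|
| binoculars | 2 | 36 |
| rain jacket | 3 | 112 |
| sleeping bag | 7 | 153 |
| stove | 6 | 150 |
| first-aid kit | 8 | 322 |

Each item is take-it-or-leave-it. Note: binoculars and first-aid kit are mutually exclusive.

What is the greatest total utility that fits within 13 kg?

434

Taking rain jacket + first-aid kit: 11 kg used, 434 in utility.
The closest alternative, first-aid kit, reaches only 322.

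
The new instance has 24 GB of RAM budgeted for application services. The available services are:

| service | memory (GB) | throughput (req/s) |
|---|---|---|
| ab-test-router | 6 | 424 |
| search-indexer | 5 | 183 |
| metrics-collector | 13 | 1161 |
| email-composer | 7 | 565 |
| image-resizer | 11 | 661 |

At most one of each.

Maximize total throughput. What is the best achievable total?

1822

By throughput per GB: metrics-collector 89.31, email-composer 80.71, ab-test-router 70.67 lead.
The ratio heuristic lands on metrics-collector + email-composer (1726) but leaves 4 GB idle.
Dropping email-composer frees 7 GB; slotting in image-resizer (11 GB) lifts the total to 1822 at 24 GB.
The closest alternative, ab-test-router + search-indexer + metrics-collector, reaches only 1768.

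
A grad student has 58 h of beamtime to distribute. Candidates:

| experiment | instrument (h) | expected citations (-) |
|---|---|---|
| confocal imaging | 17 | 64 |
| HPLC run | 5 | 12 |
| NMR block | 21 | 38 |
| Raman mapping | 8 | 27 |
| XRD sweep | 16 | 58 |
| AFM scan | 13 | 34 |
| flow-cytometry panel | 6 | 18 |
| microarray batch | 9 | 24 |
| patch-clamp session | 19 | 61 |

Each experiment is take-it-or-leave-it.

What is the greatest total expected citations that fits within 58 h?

Greedy by ratio would take confocal imaging + Raman mapping + XRD sweep + flow-cytometry panel + microarray batch: 56 h used, total 191.
Dropping Raman mapping and microarray batch frees 17 h; slotting in patch-clamp session (19 h) lifts the total to 201 at 58 h.

201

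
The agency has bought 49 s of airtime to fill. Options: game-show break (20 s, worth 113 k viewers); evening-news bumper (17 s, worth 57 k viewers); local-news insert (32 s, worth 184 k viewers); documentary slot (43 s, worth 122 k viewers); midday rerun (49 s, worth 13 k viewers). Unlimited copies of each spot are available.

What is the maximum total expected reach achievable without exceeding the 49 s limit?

241

By expected reach per s: local-news insert 5.75, game-show break 5.65, evening-news bumper 3.35 lead.
Evening-news bumper + local-news insert uses 49 of the 49 s and totals 241.
No other feasible combination exceeds 241.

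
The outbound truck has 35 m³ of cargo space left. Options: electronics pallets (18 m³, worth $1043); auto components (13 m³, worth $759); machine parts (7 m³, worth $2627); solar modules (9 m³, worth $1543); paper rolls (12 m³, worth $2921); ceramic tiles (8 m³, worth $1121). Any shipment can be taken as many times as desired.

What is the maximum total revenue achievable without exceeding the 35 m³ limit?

13135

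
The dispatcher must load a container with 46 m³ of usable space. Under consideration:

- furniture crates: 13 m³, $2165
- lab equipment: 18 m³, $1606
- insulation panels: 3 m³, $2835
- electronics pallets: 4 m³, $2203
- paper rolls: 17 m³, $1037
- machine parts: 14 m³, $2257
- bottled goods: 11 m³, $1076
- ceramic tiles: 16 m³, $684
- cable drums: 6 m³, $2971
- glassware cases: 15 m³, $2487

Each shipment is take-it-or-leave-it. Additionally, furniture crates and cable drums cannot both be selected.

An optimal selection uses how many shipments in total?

The maximum revenue within 46 m³ is 12753.
One optimal bundle: insulation panels + electronics pallets + machine parts + cable drums + glassware cases (42 m³).
Every optimal selection uses 5 shipments.

5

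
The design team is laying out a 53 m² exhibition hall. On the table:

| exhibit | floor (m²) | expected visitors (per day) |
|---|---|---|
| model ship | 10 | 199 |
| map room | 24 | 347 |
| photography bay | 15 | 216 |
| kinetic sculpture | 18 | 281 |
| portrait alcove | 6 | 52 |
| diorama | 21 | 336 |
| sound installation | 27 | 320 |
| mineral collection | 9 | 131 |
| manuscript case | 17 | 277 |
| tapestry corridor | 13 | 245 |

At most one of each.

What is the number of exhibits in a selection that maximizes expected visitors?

4

Optimal total is 911.
model ship + diorama + mineral collection + tapestry corridor hits 911 at 53 m².
Every optimal selection uses 4 exhibits.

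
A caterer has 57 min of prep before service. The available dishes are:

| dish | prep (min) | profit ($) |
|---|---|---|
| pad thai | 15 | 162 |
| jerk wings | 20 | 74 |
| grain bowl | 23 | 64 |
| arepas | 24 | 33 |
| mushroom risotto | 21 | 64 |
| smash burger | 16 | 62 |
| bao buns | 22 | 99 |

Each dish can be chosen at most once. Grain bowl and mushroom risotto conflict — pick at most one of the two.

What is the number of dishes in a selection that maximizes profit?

3

Best achievable profit is 335.
For example pad thai + jerk wings + bao buns achieves it, using 57 min.
Any selection reaching 335 contains exactly 3 dishes.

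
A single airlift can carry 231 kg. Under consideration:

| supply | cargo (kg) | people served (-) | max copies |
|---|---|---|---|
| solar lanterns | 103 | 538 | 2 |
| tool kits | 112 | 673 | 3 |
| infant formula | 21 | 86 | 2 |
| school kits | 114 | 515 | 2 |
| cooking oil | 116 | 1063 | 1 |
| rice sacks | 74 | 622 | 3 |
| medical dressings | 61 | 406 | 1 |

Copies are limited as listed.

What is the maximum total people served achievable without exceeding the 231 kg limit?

1866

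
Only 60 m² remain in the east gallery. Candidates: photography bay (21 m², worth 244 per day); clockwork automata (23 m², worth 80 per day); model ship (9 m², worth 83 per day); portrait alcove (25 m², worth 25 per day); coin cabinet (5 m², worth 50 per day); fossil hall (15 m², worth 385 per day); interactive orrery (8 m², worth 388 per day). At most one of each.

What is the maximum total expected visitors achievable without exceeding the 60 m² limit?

1150

Taking photography bay + model ship + coin cabinet + fossil hall + interactive orrery: 58 m² used, 1150 in expected visitors.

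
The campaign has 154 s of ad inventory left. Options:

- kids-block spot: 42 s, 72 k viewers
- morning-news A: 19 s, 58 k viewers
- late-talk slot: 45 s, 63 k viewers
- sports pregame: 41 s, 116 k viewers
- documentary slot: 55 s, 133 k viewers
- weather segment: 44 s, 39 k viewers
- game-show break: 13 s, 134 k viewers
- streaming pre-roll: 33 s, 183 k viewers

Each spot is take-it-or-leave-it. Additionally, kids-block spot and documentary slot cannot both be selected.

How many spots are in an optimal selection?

4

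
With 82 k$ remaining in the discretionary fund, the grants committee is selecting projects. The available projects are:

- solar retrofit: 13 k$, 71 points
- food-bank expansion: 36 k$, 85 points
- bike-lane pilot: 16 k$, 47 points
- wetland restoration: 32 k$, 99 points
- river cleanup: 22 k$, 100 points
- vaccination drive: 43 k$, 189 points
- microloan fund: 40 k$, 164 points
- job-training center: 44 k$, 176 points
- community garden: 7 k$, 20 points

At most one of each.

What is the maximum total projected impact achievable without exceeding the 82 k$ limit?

The ratio ordering already packs tightly: solar retrofit + river cleanup + vaccination drive, 78 k$, 360.
Runner-up solar retrofit + river cleanup + microloan fund + community garden tops out at 355.

360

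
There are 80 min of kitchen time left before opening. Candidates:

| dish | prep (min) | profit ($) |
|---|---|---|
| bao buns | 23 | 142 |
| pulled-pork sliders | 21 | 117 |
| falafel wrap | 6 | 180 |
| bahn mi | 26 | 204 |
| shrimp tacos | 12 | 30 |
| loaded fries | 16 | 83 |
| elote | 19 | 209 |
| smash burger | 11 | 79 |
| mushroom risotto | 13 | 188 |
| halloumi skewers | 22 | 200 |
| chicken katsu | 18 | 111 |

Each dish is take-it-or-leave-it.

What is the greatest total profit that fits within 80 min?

888

Greedy by ratio would take falafel wrap + elote + smash burger + mushroom risotto + halloumi skewers: 71 min used, total 856.
Replace smash burger with chicken katsu: the trade gains 32 net, giving 888 at 78 min.
Nothing else within 80 min beats 888.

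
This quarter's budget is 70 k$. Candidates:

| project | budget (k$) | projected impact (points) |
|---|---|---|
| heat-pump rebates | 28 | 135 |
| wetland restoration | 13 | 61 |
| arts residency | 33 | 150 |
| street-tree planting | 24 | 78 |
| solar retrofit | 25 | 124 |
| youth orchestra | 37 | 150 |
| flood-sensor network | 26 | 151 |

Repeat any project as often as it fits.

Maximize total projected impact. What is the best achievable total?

363

Density check — flood-sensor network 5.81, solar retrofit 4.96, heat-pump rebates 4.82 are the best per k$.
Taking wetland restoration + 2×flood-sensor network: 65 k$ used, 363 in projected impact.
That's the maximum — no swap from here does better than 363.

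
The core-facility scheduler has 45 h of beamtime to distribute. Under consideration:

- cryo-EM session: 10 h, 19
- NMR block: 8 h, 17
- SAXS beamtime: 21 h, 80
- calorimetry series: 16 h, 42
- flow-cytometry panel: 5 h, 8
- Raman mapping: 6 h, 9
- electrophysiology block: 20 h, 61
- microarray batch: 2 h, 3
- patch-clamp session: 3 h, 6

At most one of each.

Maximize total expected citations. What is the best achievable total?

147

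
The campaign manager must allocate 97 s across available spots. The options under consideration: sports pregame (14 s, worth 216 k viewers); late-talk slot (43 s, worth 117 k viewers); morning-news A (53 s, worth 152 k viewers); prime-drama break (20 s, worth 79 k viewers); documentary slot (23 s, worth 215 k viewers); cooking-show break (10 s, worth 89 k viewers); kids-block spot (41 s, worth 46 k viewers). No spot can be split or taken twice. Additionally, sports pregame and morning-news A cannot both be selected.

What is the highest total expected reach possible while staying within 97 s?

By expected reach per s: sports pregame 15.43, documentary slot 9.35, cooking-show break 8.90 lead.
Filling by ratio: sports pregame + prime-drama break + documentary slot + cooking-show break for 599, with 30 s left unused.
Replace prime-drama break with late-talk slot: the trade gains 38 net, giving 637 at 90 s.
Next best is sports pregame + prime-drama break + documentary slot + cooking-show break at 599 (67 s) — short by 38.

637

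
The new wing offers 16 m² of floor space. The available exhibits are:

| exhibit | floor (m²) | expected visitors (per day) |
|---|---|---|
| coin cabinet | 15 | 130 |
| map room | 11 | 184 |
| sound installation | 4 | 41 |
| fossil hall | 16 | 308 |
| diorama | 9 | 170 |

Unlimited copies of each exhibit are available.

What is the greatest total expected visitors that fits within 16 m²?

Best packing: fossil hall — 16 m², 308 total.
Every other selection either busts 16 m² or fails to beat 308.

308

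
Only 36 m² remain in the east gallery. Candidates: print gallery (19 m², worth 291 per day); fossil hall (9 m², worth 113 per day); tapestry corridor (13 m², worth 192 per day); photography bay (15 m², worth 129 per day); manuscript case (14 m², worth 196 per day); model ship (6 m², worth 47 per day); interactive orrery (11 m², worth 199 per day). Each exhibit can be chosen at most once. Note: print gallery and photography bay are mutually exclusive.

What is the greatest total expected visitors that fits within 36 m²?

537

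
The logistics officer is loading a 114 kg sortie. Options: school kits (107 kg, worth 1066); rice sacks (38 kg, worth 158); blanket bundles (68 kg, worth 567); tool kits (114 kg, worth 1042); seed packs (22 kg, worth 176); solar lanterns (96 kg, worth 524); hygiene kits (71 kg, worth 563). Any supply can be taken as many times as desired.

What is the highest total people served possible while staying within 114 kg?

1066

Density check — school kits 9.96, tool kits 9.14, blanket bundles 8.34 are the best per kg.
The ratio ordering already packs tightly: school kits, 107 kg, 1066.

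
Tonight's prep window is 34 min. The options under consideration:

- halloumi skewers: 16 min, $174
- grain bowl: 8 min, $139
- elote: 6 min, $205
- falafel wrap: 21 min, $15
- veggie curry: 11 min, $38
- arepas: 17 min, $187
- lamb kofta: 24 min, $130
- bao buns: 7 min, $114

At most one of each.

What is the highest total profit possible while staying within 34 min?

531

Ranking by ratio (profit/min): elote 34.17, grain bowl 17.38, bao buns 16.29.
The ratio heuristic lands on grain bowl + elote + veggie curry + bao buns (496) but leaves 2 min idle.
Dropping veggie curry and bao buns frees 18 min; slotting in arepas (17 min) lifts the total to 531 at 31 min.
Runner-up halloumi skewers + grain bowl + elote tops out at 518.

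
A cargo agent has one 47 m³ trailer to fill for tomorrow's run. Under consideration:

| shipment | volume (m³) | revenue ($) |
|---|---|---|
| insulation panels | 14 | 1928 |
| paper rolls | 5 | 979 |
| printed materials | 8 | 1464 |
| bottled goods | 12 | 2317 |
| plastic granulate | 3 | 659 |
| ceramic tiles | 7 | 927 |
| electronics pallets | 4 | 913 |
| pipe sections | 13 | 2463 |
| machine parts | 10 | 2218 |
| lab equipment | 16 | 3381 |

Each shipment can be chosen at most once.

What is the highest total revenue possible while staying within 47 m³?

Density check — electronics pallets 228.25, machine parts 221.80, plastic granulate 219.67, lab equipment 211.31 are the best per m³.
Filling by ratio: paper rolls + printed materials + plastic granulate + electronics pallets + machine parts + lab equipment for 9614, with 1 m³ left unused.
The 11 m³ tied up in printed materials and plastic granulate is better spent on bottled goods — total rises to 9808 (47 m³).

9808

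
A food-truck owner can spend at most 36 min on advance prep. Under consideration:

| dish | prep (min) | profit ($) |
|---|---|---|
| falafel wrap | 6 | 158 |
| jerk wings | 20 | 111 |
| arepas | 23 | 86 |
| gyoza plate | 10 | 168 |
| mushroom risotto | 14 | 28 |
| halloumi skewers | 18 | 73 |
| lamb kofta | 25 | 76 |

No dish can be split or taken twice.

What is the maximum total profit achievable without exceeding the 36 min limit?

Taking falafel wrap + jerk wings + gyoza plate: 36 min used, 437 in profit.

437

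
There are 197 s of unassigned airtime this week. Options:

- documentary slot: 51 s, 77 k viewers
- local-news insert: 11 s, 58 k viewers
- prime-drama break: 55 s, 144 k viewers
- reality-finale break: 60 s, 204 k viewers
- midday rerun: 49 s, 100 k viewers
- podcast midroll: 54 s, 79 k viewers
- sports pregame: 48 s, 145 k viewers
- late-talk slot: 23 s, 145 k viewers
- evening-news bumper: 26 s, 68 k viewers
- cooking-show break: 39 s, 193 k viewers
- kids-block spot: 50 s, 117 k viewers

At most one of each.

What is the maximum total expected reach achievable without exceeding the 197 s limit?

755

A density-first pass picks local-news insert + reality-finale break + sports pregame + late-talk slot + cooking-show break — 745 at 181 s.
Dropping local-news insert frees 11 s; slotting in evening-news bumper (26 s) lifts the total to 755 at 196 s.
The spare 1 s is too small for any remaining spot, and no exchange beats 755.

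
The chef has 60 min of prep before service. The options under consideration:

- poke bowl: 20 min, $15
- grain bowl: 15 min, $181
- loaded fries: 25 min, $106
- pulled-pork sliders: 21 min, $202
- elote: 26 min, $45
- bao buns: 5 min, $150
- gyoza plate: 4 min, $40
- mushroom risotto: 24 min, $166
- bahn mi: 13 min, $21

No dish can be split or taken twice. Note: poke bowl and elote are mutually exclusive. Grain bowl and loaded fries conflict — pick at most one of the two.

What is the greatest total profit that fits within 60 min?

594

Best packing: grain bowl + pulled-pork sliders + bao buns + gyoza plate + bahn mi — 58 min, 594 total.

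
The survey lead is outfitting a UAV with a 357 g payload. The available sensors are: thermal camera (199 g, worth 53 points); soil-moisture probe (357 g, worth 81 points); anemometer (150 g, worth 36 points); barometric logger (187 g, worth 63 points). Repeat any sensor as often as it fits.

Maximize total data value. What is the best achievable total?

99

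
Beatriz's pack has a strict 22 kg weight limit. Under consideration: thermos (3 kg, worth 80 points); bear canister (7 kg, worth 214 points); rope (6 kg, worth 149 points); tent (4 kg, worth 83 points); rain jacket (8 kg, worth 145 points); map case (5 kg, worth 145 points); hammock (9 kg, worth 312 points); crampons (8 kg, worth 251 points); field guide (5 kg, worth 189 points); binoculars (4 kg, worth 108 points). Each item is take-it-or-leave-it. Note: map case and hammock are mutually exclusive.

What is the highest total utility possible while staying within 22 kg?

By utility per kg: field guide 37.80, hammock 34.67, crampons 31.38, bear canister 30.57 lead.
Taking hammock + crampons + field guide: 22 kg used, 752 in utility.

752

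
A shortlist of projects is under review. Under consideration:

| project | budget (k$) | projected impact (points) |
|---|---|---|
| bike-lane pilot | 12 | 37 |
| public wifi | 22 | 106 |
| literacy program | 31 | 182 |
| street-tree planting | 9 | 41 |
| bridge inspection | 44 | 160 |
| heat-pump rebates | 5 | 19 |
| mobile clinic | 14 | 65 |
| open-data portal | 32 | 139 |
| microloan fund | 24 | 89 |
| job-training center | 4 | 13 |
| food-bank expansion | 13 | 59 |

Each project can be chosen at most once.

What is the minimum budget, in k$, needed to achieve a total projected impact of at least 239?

44

Minimise k$ subject to total projected impact ≥ 239.
Taking literacy program + food-bank expansion gives 241 (≥ 239) for 44 k$.
Any bundle with less than 44 k$ falls short of 239.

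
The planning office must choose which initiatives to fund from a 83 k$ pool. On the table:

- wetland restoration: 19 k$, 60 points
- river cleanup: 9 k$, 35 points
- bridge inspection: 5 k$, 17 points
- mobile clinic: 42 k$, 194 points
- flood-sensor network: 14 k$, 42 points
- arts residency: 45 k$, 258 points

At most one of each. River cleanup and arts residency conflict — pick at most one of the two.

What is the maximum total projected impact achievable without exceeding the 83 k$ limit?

Density check — arts residency 5.73, mobile clinic 4.62, river cleanup 3.89 are the best per k$.
Taking wetland restoration + bridge inspection + flood-sensor network + arts residency: 83 k$ used, 377 in projected impact.

377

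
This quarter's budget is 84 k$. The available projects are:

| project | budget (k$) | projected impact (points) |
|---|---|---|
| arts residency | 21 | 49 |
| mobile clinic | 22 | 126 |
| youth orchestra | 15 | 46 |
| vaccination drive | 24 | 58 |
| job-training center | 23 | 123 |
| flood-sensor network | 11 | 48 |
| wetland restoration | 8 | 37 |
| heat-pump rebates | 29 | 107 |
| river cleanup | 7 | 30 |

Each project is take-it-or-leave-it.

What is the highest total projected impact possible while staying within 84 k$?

393

The ratio heuristic lands on mobile clinic + job-training center + flood-sensor network + wetland restoration + river cleanup (364) but leaves 13 k$ idle.
The 18 k$ tied up in flood-sensor network and river cleanup is better spent on heat-pump rebates — total rises to 393 (82 k$).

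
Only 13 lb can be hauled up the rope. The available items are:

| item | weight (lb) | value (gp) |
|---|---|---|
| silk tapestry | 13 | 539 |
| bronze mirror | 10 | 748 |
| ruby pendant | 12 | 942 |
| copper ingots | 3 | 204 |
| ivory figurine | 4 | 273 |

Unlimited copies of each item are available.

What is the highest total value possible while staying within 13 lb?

952

Ranking by ratio (value/lb): ruby pendant 78.50, bronze mirror 74.80, ivory figurine 68.25.
Filling by ratio: ruby pendant for 942, with 1 lb left unused.
Dropping ruby pendant frees 12 lb; slotting in bronze mirror + copper ingots (13 lb) lifts the total to 952 at 13 lb.
Nothing else within 13 lb beats 952.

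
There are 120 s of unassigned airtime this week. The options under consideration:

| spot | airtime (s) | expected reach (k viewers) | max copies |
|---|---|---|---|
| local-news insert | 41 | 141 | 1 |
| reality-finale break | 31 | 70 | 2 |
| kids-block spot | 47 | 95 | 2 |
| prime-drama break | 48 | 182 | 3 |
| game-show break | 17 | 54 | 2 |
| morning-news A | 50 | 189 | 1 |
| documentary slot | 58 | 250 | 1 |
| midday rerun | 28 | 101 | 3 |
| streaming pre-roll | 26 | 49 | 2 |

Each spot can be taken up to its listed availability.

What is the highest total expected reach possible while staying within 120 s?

By expected reach per s: documentary slot 4.31, prime-drama break 3.79, morning-news A 3.78 lead.
The ratio heuristic lands on prime-drama break + documentary slot (432) but leaves 14 s idle.
Dropping prime-drama break frees 48 s; slotting in 2×game-show break + midday rerun (62 s) lifts the total to 459 at 120 s.
That's the maximum — no swap from here does better than 459.

459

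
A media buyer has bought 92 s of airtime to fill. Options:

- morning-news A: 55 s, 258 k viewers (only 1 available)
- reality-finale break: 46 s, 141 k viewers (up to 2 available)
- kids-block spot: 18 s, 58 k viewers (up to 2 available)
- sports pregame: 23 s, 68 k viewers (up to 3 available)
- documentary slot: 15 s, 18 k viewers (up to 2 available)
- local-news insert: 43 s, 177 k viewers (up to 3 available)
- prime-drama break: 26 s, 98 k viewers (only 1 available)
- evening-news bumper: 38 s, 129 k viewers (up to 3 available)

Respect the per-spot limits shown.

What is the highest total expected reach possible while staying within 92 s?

374

By expected reach per s: morning-news A 4.69, local-news insert 4.12, prime-drama break 3.77 lead.
Greedy by ratio would take morning-news A + prime-drama break: 81 s used, total 356.
The 26 s tied up in prime-drama break is better spent on 2×kids-block spot — total rises to 374 (91 s).
The spare 1 s is too small for any remaining spot, and no exchange beats 374.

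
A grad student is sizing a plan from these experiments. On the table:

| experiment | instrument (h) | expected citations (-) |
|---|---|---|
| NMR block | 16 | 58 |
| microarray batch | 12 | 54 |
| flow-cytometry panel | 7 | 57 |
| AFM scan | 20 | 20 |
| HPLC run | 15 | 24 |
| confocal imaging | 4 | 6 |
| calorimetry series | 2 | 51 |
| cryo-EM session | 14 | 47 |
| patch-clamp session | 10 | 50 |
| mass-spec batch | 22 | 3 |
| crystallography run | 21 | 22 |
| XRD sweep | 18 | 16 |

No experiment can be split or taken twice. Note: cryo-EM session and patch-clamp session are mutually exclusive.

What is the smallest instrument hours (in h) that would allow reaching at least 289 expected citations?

Minimise h subject to total expected citations ≥ 289.
NMR block + microarray batch + flow-cytometry panel + HPLC run + calorimetry series + patch-clamp session reaches 294 using 62 h.
Below 62 h the best achievable stays under 289.

62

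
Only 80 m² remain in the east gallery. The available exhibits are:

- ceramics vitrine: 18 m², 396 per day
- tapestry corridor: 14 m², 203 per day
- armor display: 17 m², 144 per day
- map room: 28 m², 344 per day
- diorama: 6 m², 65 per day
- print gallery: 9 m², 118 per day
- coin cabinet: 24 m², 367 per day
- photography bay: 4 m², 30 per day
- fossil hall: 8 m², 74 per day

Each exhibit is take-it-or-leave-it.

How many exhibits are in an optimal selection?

4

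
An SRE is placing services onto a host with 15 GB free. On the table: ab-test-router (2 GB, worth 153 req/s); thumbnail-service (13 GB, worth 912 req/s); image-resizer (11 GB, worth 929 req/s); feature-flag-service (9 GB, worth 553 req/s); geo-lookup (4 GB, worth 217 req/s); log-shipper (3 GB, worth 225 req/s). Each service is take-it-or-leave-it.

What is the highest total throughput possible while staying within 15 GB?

The ratio heuristic lands on ab-test-router + image-resizer (1082) but leaves 2 GB idle.
The 2 GB tied up in ab-test-router is better spent on log-shipper — total rises to 1154 (14 GB).

1154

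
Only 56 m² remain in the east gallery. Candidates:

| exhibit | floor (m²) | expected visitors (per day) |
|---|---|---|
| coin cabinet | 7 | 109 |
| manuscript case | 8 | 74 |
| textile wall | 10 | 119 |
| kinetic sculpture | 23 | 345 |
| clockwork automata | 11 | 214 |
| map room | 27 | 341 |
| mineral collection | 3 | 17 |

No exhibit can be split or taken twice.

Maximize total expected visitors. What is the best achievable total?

804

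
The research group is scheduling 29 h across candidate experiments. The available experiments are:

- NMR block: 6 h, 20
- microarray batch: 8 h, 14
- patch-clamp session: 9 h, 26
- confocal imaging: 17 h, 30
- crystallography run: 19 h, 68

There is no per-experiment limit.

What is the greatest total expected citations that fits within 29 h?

94

Taking the top-ratio experiments first gives NMR block + crystallography run for 88 (25 h).
Replace NMR block with patch-clamp session: the trade gains 6 net, giving 94 at 28 h.
That's the maximum — no swap from here does better than 94.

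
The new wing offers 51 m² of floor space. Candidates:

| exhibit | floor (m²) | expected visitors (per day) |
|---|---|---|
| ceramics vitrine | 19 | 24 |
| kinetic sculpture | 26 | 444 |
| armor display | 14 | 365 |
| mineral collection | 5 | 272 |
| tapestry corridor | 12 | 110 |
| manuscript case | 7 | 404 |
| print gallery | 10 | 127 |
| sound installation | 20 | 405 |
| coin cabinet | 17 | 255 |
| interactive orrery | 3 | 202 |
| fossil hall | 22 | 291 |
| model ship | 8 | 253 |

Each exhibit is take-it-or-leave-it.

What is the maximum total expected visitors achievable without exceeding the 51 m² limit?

Taking the top-ratio exhibits first gives armor display + mineral collection + manuscript case + print gallery + interactive orrery + model ship for 1623 (47 m²).
Replace print gallery and model ship with sound installation: the trade gains 25 net, giving 1648 at 49 m².
Every other selection either busts 51 m² or fails to beat 1648.

1648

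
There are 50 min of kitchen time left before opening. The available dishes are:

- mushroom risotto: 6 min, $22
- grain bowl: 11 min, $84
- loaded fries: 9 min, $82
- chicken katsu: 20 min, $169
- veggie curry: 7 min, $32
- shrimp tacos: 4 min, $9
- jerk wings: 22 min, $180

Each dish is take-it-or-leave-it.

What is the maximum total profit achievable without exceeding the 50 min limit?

381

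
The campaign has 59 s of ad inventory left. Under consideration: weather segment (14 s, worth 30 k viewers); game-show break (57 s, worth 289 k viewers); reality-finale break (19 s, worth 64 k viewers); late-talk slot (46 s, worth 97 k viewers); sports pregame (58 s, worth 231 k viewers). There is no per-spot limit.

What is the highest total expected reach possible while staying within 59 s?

Ranking by ratio (expected reach/s): game-show break 5.07, sports pregame 3.98, reality-finale break 3.37.
Game-show break uses 57 of the 59 s and totals 289.
Nothing else within 59 s beats 289.

289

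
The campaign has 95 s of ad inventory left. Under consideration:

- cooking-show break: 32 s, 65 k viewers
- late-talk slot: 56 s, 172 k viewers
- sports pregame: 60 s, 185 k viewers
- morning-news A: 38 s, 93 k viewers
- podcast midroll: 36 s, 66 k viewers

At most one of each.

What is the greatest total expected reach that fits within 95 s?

Greedy by ratio would take cooking-show break + sports pregame: 92 s used, total 250.
Replace cooking-show break and sports pregame with late-talk slot + morning-news A: the trade gains 15 net, giving 265 at 94 s.
No other feasible combination exceeds 265.

265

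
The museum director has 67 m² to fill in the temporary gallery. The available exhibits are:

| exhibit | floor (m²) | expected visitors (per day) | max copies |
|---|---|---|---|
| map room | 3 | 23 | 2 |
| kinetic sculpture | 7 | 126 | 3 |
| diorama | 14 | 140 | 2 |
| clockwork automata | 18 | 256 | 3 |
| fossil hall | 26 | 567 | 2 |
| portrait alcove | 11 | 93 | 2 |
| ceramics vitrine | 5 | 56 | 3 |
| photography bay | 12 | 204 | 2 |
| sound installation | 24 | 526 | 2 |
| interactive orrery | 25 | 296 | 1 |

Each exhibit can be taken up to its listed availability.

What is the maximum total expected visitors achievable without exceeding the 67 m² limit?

1386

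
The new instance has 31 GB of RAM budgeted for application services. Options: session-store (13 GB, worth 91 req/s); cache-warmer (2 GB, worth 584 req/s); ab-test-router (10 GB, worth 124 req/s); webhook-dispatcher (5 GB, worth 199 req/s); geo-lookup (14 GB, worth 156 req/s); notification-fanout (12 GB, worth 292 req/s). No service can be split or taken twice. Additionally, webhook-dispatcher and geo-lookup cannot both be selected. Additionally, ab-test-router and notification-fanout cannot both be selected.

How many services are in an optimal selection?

Best achievable throughput is 1075.
For example cache-warmer + webhook-dispatcher + notification-fanout achieves it, using 19 GB.
Every optimal selection uses 3 services.

3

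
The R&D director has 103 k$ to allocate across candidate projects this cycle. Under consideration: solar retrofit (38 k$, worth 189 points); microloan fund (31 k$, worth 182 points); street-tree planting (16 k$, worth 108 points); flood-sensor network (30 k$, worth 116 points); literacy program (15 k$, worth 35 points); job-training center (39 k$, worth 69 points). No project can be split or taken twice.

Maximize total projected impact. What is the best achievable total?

514

Density check — street-tree planting 6.75, microloan fund 5.87, solar retrofit 4.97, flood-sensor network 3.87 are the best per k$.
The ratio ordering already packs tightly: solar retrofit + microloan fund + street-tree planting + literacy program, 100 k$, 514.
Every other selection either busts 103 k$ or fails to beat 514.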